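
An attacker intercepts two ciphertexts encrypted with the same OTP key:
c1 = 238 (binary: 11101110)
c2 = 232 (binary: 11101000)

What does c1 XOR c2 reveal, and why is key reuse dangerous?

Step 1: c1 XOR c2 = (m1 XOR k) XOR (m2 XOR k).
Step 2: By XOR associativity/commutativity: = m1 XOR m2 XOR k XOR k = m1 XOR m2.
Step 3: 11101110 XOR 11101000 = 00000110 = 6.
Step 4: The key cancels out! An attacker learns m1 XOR m2 = 6, revealing the relationship between plaintexts.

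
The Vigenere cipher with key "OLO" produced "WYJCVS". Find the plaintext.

Step 1: Extend key: OLOOLO
Step 2: Decrypt each letter (c - k) mod 26:
  W(22) - O(14) = (22-14) mod 26 = 8 = I
  Y(24) - L(11) = (24-11) mod 26 = 13 = N
  J(9) - O(14) = (9-14) mod 26 = 21 = V
  C(2) - O(14) = (2-14) mod 26 = 14 = O
  V(21) - L(11) = (21-11) mod 26 = 10 = K
  S(18) - O(14) = (18-14) mod 26 = 4 = E
Plaintext: INVOKE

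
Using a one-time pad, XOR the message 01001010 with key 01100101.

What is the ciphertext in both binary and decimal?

Step 1: Write out the XOR operation bit by bit:
  Message: 01001010
  Key:     01100101
  XOR:     00101111
Step 2: Convert to decimal: 00101111 = 47.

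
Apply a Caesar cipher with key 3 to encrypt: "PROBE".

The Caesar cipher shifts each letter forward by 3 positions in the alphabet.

Step 1: For each letter, shift forward by 3 positions (mod 26).
  P (position 15) -> position (15+3) mod 26 = 18 -> S
  R (position 17) -> position (17+3) mod 26 = 20 -> U
  O (position 14) -> position (14+3) mod 26 = 17 -> R
  B (position 1) -> position (1+3) mod 26 = 4 -> E
  E (position 4) -> position (4+3) mod 26 = 7 -> H
Result: SUREH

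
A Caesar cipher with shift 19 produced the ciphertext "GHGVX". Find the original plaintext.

Step 1: Reverse the shift by subtracting 19 from each letter position.
  G (position 6) -> position (6-19) mod 26 = 13 -> N
  H (position 7) -> position (7-19) mod 26 = 14 -> O
  G (position 6) -> position (6-19) mod 26 = 13 -> N
  V (position 21) -> position (21-19) mod 26 = 2 -> C
  X (position 23) -> position (23-19) mod 26 = 4 -> E
Decrypted message: NONCE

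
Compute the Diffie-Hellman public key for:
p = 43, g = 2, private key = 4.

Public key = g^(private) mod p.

Step 1: A = g^a mod p = 2^4 mod 43.
  2^1 mod 43 = 2
  2^2 mod 43 = (2 * 2) mod 43 = 4
  2^3 mod 43 = (4 * 2) mod 43 = 8
  2^4 mod 43 = (8 * 2) mod 43 = 16
Result: A = 16.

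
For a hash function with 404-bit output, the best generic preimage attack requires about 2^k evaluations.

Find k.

Step 1: The hash has a 404-bit output.
Step 2: Preimage resistance means: given a digest h(x), it should be infeasible to find any input that hashes to it.
With a 404-bit output there are 2^404 possible digests, so a generic brute-force preimage search costs about 2^404 evaluations.
Step 3: Security level = 404 bits.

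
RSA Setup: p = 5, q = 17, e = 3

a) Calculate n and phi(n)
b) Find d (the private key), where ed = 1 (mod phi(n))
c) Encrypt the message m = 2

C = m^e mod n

Step 1: n = 5 * 17 = 85.
Step 2: phi(n) = (5-1)(17-1) = 4 * 16 = 64.
Step 3: Find d = 3^(-1) mod 64 = 43.
  Verify: 3 * 43 = 129 = 1 (mod 64).
Step 4: C = 2^3 mod 85 = 8.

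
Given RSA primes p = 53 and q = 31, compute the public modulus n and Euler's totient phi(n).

Step 1: n = p * q = 53 * 31 = 1643.
Step 2: phi(n) = (p-1)(q-1) = 52 * 30 = 1560.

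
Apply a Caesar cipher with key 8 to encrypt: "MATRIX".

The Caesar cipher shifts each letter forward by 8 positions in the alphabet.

Step 1: For each letter, shift forward by 8 positions (mod 26).
  M (position 12) -> position (12+8) mod 26 = 20 -> U
  A (position 0) -> position (0+8) mod 26 = 8 -> I
  T (position 19) -> position (19+8) mod 26 = 1 -> B
  R (position 17) -> position (17+8) mod 26 = 25 -> Z
  I (position 8) -> position (8+8) mod 26 = 16 -> Q
  X (position 23) -> position (23+8) mod 26 = 5 -> F
Result: UIBZQF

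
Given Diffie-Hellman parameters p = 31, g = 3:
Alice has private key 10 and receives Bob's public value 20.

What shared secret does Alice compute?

Step 1: s = B^a mod p = 20^10 mod 31.
  20^1 mod 31 = 20
  20^2 mod 31 = (20 * 20) mod 31 = 28
  20^3 mod 31 = (28 * 20) mod 31 = 2
  20^4 mod 31 = (2 * 20) mod 31 = 9
  20^5 mod 31 = (9 * 20) mod 31 = 25
  20^6 mod 31 = (25 * 20) mod 31 = 4
  20^7 mod 31 = (4 * 20) mod 31 = 18
  20^8 mod 31 = (18 * 20) mod 31 = 19
  20^9 mod 31 = (19 * 20) mod 31 = 8
  20^10 mod 31 = (8 * 20) mod 31 = 5
Result: shared secret = 5.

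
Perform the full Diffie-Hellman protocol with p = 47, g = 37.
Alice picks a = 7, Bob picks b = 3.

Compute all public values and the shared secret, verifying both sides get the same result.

Step 1: A = g^a mod p = 37^7 mod 47 = 2.
Step 2: B = g^b mod p = 37^3 mod 47 = 34.
Step 3: Alice computes s = B^a mod p = 34^7 mod 47 = 8.
Step 4: Bob computes s = A^b mod p = 2^3 mod 47 = 8.
Both sides agree: shared secret = 8.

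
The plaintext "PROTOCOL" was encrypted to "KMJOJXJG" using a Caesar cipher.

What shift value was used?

Step 1: Compare first letters: P (position 15) -> K (position 10).
Step 2: Shift = (10 - 15) mod 26 = 21.
The shift value is 21.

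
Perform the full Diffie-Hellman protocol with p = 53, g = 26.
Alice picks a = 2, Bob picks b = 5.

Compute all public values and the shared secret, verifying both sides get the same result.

Step 1: A = g^a mod p = 26^2 mod 53 = 40.
Step 2: B = g^b mod p = 26^5 mod 53 = 48.
Step 3: Alice computes s = B^a mod p = 48^2 mod 53 = 25.
Step 4: Bob computes s = A^b mod p = 40^5 mod 53 = 25.
Both sides agree: shared secret = 25.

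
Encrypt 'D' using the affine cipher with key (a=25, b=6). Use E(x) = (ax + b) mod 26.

Step 1: Convert 'D' to number: x = 3.
Step 2: E(3) = (25 * 3 + 6) mod 26 = 81 mod 26 = 3.
Step 3: Convert 3 back to letter: D.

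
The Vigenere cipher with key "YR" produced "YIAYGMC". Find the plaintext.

Step 1: Extend key: YRYRYRY
Step 2: Decrypt each letter (c - k) mod 26:
  Y(24) - Y(24) = (24-24) mod 26 = 0 = A
  I(8) - R(17) = (8-17) mod 26 = 17 = R
  A(0) - Y(24) = (0-24) mod 26 = 2 = C
  Y(24) - R(17) = (24-17) mod 26 = 7 = H
  G(6) - Y(24) = (6-24) mod 26 = 8 = I
  M(12) - R(17) = (12-17) mod 26 = 21 = V
  C(2) - Y(24) = (2-24) mod 26 = 4 = E
Plaintext: ARCHIVE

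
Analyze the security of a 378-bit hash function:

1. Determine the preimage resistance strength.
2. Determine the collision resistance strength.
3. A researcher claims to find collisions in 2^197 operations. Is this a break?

Step 1: Preimage resistance requires brute-force of 2^378 operations.
Step 2: Collision resistance (birthday bound) = 2^(378/2) = 2^189.
Step 3: The claimed attack costs 2^197 operations.
Step 4: Since 2^197 >= 2^189, the claimed attack is no faster than the generic birthday attack, so this does not break collision resistance.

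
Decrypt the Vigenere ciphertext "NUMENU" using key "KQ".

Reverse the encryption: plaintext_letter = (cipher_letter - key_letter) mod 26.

Step 1: Extend key: KQKQKQ
Step 2: Decrypt each letter (c - k) mod 26:
  N(13) - K(10) = (13-10) mod 26 = 3 = D
  U(20) - Q(16) = (20-16) mod 26 = 4 = E
  M(12) - K(10) = (12-10) mod 26 = 2 = C
  E(4) - Q(16) = (4-16) mod 26 = 14 = O
  N(13) - K(10) = (13-10) mod 26 = 3 = D
  U(20) - Q(16) = (20-16) mod 26 = 4 = E
Plaintext: DECODE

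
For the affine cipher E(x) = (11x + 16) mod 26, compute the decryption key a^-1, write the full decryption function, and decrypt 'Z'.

Step 1: Find a^-1, the modular inverse of 11 mod 26.
Step 2: We need 11 * a^-1 = 1 (mod 26).
Step 3: 11 * 19 = 209 = 8 * 26 + 1, so a^-1 = 19.
Step 4: D(y) = 19(y - 16) mod 26.
Step 5: Apply to 'Z' (y = 25): D(25) = 19 * (25 - 16) mod 26 = 19 * 9 mod 26 = 15 -> 'P'.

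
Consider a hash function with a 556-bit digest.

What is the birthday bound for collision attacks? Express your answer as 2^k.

Step 1: The birthday paradox gives collision probability ~50% after sqrt(2^n) = 2^(n/2) hashes.
Step 2: For 556-bit output: 2^(556/2) = 2^278.
Step 3: Approximately 2^278 hash computations needed.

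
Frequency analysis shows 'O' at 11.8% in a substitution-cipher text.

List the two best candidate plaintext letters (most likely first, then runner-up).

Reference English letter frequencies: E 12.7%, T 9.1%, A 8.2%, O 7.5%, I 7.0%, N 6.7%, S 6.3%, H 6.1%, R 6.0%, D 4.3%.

Step 1: Observed frequency of 'O' is 11.8%.
Step 2: Compute distances to each reference frequency and sort:
  E (12.7%): difference = 0.9% <-- BEST
  T (9.1%): difference = 2.7% <-- RUNNER-UP
  A (8.2%): difference = 3.6%
  O (7.5%): difference = 4.3%
  I (7.0%): difference = 4.8%
Step 3: Most likely is 'E' (12.7%, diff 0.9%); second most likely is 'T' (9.1%, diff 2.7%).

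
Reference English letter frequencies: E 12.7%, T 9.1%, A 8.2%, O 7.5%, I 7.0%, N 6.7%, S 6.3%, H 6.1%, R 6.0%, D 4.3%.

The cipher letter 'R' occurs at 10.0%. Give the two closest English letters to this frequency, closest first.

Step 1: Observed frequency of 'R' is 10.0%.
Step 2: Compute distances to each reference frequency and sort:
  T (9.1%): difference = 0.9% <-- BEST
  A (8.2%): difference = 1.8% <-- RUNNER-UP
  O (7.5%): difference = 2.5%
  E (12.7%): difference = 2.7%
  I (7.0%): difference = 3.0%
Step 3: Most likely is 'T' (9.1%, diff 0.9%); second most likely is 'A' (8.2%, diff 1.8%).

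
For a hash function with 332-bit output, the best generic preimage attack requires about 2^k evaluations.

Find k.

Step 1: The hash has a 332-bit output.
Step 2: Preimage resistance means: given a digest h(x), it should be infeasible to find any input that hashes to it.
With a 332-bit output there are 2^332 possible digests, so a generic brute-force preimage search costs about 2^332 evaluations.
Step 3: Security level = 332 bits.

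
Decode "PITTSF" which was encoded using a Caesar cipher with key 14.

Step 1: Reverse the shift by subtracting 14 from each letter position.
  P (position 15) -> position (15-14) mod 26 = 1 -> B
  I (position 8) -> position (8-14) mod 26 = 20 -> U
  T (position 19) -> position (19-14) mod 26 = 5 -> F
  T (position 19) -> position (19-14) mod 26 = 5 -> F
  S (position 18) -> position (18-14) mod 26 = 4 -> E
  F (position 5) -> position (5-14) mod 26 = 17 -> R
Decrypted message: BUFFER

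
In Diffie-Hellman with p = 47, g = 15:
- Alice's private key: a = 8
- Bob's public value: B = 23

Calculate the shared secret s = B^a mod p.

Step 1: s = B^a mod p = 23^8 mod 47.
  23^1 mod 47 = 23
  23^2 mod 47 = (23 * 23) mod 47 = 12
  23^3 mod 47 = (12 * 23) mod 47 = 41
  23^4 mod 47 = (41 * 23) mod 47 = 3
  23^5 mod 47 = (3 * 23) mod 47 = 22
  23^6 mod 47 = (22 * 23) mod 47 = 36
  23^7 mod 47 = (36 * 23) mod 47 = 29
  23^8 mod 47 = (29 * 23) mod 47 = 9
Result: shared secret = 9.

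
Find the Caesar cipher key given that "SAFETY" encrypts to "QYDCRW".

Step 1: Compare first letters: S (position 18) -> Q (position 16).
Step 2: Shift = (16 - 18) mod 26 = 24.
The shift value is 24.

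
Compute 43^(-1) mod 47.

Step 1: We need x such that 43 * x = 1 (mod 47).
Step 2: Using the extended Euclidean algorithm or trial:
  43 * 35 = 1505 = 32 * 47 + 1.
Step 3: Since 1505 mod 47 = 1, the inverse is x = 35.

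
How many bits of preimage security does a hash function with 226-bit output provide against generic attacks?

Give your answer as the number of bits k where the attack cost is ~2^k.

Step 1: The hash has a 226-bit output.
Step 2: Preimage resistance means: given a digest h(x), it should be infeasible to find any input that hashes to it.
With a 226-bit output there are 2^226 possible digests, so a generic brute-force preimage search costs about 2^226 evaluations.
Step 3: Security level = 226 bits.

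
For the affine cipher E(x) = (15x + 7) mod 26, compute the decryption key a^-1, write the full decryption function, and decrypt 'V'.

Step 1: Find a^-1, the modular inverse of 15 mod 26.
Step 2: We need 15 * a^-1 = 1 (mod 26).
Step 3: 15 * 7 = 105 = 4 * 26 + 1, so a^-1 = 7.
Step 4: D(y) = 7(y - 7) mod 26.
Step 5: Apply to 'V' (y = 21): D(21) = 7 * (21 - 7) mod 26 = 7 * 14 mod 26 = 20 -> 'U'.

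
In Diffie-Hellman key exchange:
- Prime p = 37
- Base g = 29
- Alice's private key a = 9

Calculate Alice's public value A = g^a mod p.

Step 1: A = g^a mod p = 29^9 mod 37.
  29^1 mod 37 = 29
  29^2 mod 37 = (29 * 29) mod 37 = 27
  29^3 mod 37 = (27 * 29) mod 37 = 6
  29^4 mod 37 = (6 * 29) mod 37 = 26
  29^5 mod 37 = (26 * 29) mod 37 = 14
  29^6 mod 37 = (14 * 29) mod 37 = 36
  29^7 mod 37 = (36 * 29) mod 37 = 8
  29^8 mod 37 = (8 * 29) mod 37 = 10
  29^9 mod 37 = (10 * 29) mod 37 = 31
Result: A = 31.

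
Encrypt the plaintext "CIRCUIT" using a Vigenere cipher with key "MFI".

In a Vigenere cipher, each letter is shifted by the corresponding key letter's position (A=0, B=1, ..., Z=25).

Step 1: Repeat key to match plaintext length:
  Plaintext: CIRCUIT
  Key:       MFIMFIM
Step 2: Encrypt each letter:
  C(2) + M(12) = (2+12) mod 26 = 14 = O
  I(8) + F(5) = (8+5) mod 26 = 13 = N
  R(17) + I(8) = (17+8) mod 26 = 25 = Z
  C(2) + M(12) = (2+12) mod 26 = 14 = O
  U(20) + F(5) = (20+5) mod 26 = 25 = Z
  I(8) + I(8) = (8+8) mod 26 = 16 = Q
  T(19) + M(12) = (19+12) mod 26 = 5 = F
Ciphertext: ONZOZQF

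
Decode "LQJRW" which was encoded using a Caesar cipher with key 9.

Step 1: Reverse the shift by subtracting 9 from each letter position.
  L (position 11) -> position (11-9) mod 26 = 2 -> C
  Q (position 16) -> position (16-9) mod 26 = 7 -> H
  J (position 9) -> position (9-9) mod 26 = 0 -> A
  R (position 17) -> position (17-9) mod 26 = 8 -> I
  W (position 22) -> position (22-9) mod 26 = 13 -> N
Decrypted message: CHAIN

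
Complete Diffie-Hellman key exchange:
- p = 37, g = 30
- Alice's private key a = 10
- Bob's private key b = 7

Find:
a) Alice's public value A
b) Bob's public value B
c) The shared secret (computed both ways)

Step 1: A = g^a mod p = 30^10 mod 37 = 7.
Step 2: B = g^b mod p = 30^7 mod 37 = 3.
Step 3: Alice computes s = B^a mod p = 3^10 mod 37 = 34.
Step 4: Bob computes s = A^b mod p = 7^7 mod 37 = 34.
Both sides agree: shared secret = 34.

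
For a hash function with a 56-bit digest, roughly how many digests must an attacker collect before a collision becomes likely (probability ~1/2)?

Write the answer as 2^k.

Step 1: The birthday paradox gives collision probability ~50% after sqrt(2^n) = 2^(n/2) hashes.
Step 2: For 56-bit output: 2^(56/2) = 2^28.
Step 3: Approximately 2^28 hash computations needed.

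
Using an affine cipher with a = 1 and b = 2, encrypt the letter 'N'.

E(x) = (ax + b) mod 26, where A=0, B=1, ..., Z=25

Step 1: Convert 'N' to number: x = 13.
Step 2: E(13) = (1 * 13 + 2) mod 26 = 15 mod 26 = 15.
Step 3: Convert 15 back to letter: P.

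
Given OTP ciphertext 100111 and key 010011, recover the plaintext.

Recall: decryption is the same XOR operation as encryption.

Step 1: XOR ciphertext with key:
  Ciphertext: 100111
  Key:        010011
  XOR:        110100
Step 2: Plaintext = 110100 = 52 in decimal.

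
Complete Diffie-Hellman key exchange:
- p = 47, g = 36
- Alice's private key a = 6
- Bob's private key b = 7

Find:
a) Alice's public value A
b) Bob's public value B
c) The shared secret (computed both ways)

Step 1: A = g^a mod p = 36^6 mod 47 = 37.
Step 2: B = g^b mod p = 36^7 mod 47 = 16.
Step 3: Alice computes s = B^a mod p = 16^6 mod 47 = 2.
Step 4: Bob computes s = A^b mod p = 37^7 mod 47 = 2.
Both sides agree: shared secret = 2.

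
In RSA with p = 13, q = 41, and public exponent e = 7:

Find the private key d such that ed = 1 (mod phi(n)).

Step 1: n = 13 * 41 = 533.
Step 2: phi(n) = 12 * 40 = 480.
Step 3: Find d such that 7 * d = 1 (mod 480).
Step 4: d = 7^(-1) mod 480 = 343.
Verification: 7 * 343 = 2401 = 5 * 480 + 1.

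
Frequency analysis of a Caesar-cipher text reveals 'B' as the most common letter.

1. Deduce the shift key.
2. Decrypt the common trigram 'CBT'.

Step 1: In English, 'E' is the most frequent letter (12.7%).
Step 2: The most frequent ciphertext letter is 'B' (position 1).
Step 3: Shift = (1 - 4) mod 26 = 23.
Step 4: Decrypt 'CBT' by shifting back 23:
  C -> F
  B -> E
  T -> W
Step 5: 'CBT' decrypts to 'FEW'.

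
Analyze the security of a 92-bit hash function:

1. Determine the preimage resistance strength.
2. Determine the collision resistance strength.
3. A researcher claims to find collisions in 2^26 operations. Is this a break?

Step 1: Preimage resistance requires brute-force of 2^92 operations.
Step 2: Collision resistance (birthday bound) = 2^(92/2) = 2^46.
Step 3: The claimed attack costs 2^26 operations.
Step 4: Since 2^26 < 2^46, the claimed attack beats the generic birthday bound, so collision resistance is broken.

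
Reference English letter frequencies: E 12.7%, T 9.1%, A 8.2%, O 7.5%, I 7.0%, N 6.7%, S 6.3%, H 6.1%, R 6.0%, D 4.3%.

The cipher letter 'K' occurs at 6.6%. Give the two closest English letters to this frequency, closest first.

Step 1: Observed frequency of 'K' is 6.6%.
Step 2: Compute distances to each reference frequency and sort:
  N (6.7%): difference = 0.1% <-- BEST
  S (6.3%): difference = 0.3% <-- RUNNER-UP
  I (7.0%): difference = 0.4%
  H (6.1%): difference = 0.5%
  R (6.0%): difference = 0.6%
Step 3: Most likely is 'N' (6.7%, diff 0.1%); second most likely is 'S' (6.3%, diff 0.3%).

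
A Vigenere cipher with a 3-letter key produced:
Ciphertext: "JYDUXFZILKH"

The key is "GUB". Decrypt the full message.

Step 1: Key 'GUB' has length 3. Extended key: GUBGUBGUBGU
Step 2: Decrypt each position:
  J(9) - G(6) = 3 = D
  Y(24) - U(20) = 4 = E
  D(3) - B(1) = 2 = C
  U(20) - G(6) = 14 = O
  X(23) - U(20) = 3 = D
  F(5) - B(1) = 4 = E
  Z(25) - G(6) = 19 = T
  I(8) - U(20) = 14 = O
  L(11) - B(1) = 10 = K
  K(10) - G(6) = 4 = E
  H(7) - U(20) = 13 = N
Plaintext: DECODETOKEN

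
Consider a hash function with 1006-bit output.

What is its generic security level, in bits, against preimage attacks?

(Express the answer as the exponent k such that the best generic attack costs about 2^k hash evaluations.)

Step 1: The hash has a 1006-bit output.
Step 2: Preimage resistance means: given a digest h(x), it should be infeasible to find any input that hashes to it.
With a 1006-bit output there are 2^1006 possible digests, so a generic brute-force preimage search costs about 2^1006 evaluations.
Step 3: Security level = 1006 bits.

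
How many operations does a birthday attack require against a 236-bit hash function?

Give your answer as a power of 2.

Step 1: The birthday paradox gives collision probability ~50% after sqrt(2^n) = 2^(n/2) hashes.
Step 2: For 236-bit output: 2^(236/2) = 2^118.
Step 3: Approximately 2^118 hash computations needed.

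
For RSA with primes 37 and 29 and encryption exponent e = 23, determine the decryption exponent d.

Step 1: n = 37 * 29 = 1073.
Step 2: phi(n) = 36 * 28 = 1008.
Step 3: Find d such that 23 * d = 1 (mod 1008).
Step 4: d = 23^(-1) mod 1008 = 263.
Verification: 23 * 263 = 6049 = 6 * 1008 + 1.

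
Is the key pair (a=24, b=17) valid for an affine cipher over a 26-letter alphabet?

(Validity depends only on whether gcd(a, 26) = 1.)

Step 1: Compute gcd(24, 26).
Step 2: gcd(24, 26) = 2.
Since gcd = 2 != 1, 24 shares a common factor with 26, so it cannot be used.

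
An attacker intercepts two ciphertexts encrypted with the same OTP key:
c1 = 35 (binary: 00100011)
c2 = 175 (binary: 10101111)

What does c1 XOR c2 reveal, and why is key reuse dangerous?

Step 1: c1 XOR c2 = (m1 XOR k) XOR (m2 XOR k).
Step 2: By XOR associativity/commutativity: = m1 XOR m2 XOR k XOR k = m1 XOR m2.
Step 3: 00100011 XOR 10101111 = 10001100 = 140.
Step 4: The key cancels out! An attacker learns m1 XOR m2 = 140, revealing the relationship between plaintexts.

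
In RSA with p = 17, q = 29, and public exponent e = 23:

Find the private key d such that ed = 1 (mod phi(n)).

Step 1: n = 17 * 29 = 493.
Step 2: phi(n) = 16 * 28 = 448.
Step 3: Find d such that 23 * d = 1 (mod 448).
Step 4: d = 23^(-1) mod 448 = 39.
Verification: 23 * 39 = 897 = 2 * 448 + 1.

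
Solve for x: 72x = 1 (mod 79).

Step 1: We need x such that 72 * x = 1 (mod 79).
Step 2: Using the extended Euclidean algorithm or trial:
  72 * 45 = 3240 = 41 * 79 + 1.
Step 3: Since 3240 mod 79 = 1, the inverse is x = 45.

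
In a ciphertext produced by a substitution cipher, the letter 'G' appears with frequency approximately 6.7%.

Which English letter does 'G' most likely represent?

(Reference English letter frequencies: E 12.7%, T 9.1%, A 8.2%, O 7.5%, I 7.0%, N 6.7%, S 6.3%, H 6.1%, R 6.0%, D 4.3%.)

Step 1: The observed frequency is 6.7%.
Step 2: Compare with English frequencies:
  E: 12.7% (difference: 6.0%)
  T: 9.1% (difference: 2.4%)
  A: 8.2% (difference: 1.5%)
  O: 7.5% (difference: 0.8%)
  I: 7.0% (difference: 0.3%)
  N: 6.7% (difference: 0.0%) <-- closest
  S: 6.3% (difference: 0.4%)
  H: 6.1% (difference: 0.6%)
  R: 6.0% (difference: 0.7%)
  D: 4.3% (difference: 2.4%)
Step 3: 'G' most likely represents 'N' (frequency 6.7%).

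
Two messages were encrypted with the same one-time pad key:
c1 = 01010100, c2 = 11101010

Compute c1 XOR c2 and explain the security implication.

Step 1: c1 XOR c2 = (m1 XOR k) XOR (m2 XOR k).
Step 2: By XOR associativity/commutativity: = m1 XOR m2 XOR k XOR k = m1 XOR m2.
Step 3: 01010100 XOR 11101010 = 10111110 = 190.
Step 4: The key cancels out! An attacker learns m1 XOR m2 = 190, revealing the relationship between plaintexts.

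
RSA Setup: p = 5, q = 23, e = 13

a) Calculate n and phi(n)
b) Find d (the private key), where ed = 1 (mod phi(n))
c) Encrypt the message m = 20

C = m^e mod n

Step 1: n = 5 * 23 = 115.
Step 2: phi(n) = (5-1)(23-1) = 4 * 22 = 88.
Step 3: Find d = 13^(-1) mod 88 = 61.
  Verify: 13 * 61 = 793 = 1 (mod 88).
Step 4: C = 20^13 mod 115 = 60.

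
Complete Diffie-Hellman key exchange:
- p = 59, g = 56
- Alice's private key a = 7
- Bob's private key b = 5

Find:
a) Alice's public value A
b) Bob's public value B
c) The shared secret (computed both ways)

Step 1: A = g^a mod p = 56^7 mod 59 = 55.
Step 2: B = g^b mod p = 56^5 mod 59 = 52.
Step 3: Alice computes s = B^a mod p = 52^7 mod 59 = 38.
Step 4: Bob computes s = A^b mod p = 55^5 mod 59 = 38.
Both sides agree: shared secret = 38.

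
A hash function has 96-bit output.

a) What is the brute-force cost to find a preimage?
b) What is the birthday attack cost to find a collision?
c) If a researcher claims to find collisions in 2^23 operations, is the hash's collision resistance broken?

Step 1: Preimage resistance requires brute-force of 2^96 operations.
Step 2: Collision resistance (birthday bound) = 2^(96/2) = 2^48.
Step 3: The claimed attack costs 2^23 operations.
Step 4: Since 2^23 < 2^48, the claimed attack beats the generic birthday bound, so collision resistance is broken.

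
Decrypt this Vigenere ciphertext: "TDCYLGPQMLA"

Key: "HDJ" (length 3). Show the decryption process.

Step 1: Key 'HDJ' has length 3. Extended key: HDJHDJHDJHD
Step 2: Decrypt each position:
  T(19) - H(7) = 12 = M
  D(3) - D(3) = 0 = A
  C(2) - J(9) = 19 = T
  Y(24) - H(7) = 17 = R
  L(11) - D(3) = 8 = I
  G(6) - J(9) = 23 = X
  P(15) - H(7) = 8 = I
  Q(16) - D(3) = 13 = N
  M(12) - J(9) = 3 = D
  L(11) - H(7) = 4 = E
  A(0) - D(3) = 23 = X
Plaintext: MATRIXINDEX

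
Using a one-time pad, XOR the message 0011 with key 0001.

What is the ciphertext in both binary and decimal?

Step 1: Write out the XOR operation bit by bit:
  Message: 0011
  Key:     0001
  XOR:     0010
Step 2: Convert to decimal: 0010 = 2.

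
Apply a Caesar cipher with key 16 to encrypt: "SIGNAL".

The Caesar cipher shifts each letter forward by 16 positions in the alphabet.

Step 1: For each letter, shift forward by 16 positions (mod 26).
  S (position 18) -> position (18+16) mod 26 = 8 -> I
  I (position 8) -> position (8+16) mod 26 = 24 -> Y
  G (position 6) -> position (6+16) mod 26 = 22 -> W
  N (position 13) -> position (13+16) mod 26 = 3 -> D
  A (position 0) -> position (0+16) mod 26 = 16 -> Q
  L (position 11) -> position (11+16) mod 26 = 1 -> B
Result: IYWDQB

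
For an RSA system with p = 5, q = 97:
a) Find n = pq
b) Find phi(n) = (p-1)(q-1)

Step 1: n = p * q = 5 * 97 = 485.
Step 2: phi(n) = (p-1)(q-1) = 4 * 96 = 384.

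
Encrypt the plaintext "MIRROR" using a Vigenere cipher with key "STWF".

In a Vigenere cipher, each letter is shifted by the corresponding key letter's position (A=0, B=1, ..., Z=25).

Step 1: Repeat key to match plaintext length:
  Plaintext: MIRROR
  Key:       STWFST
Step 2: Encrypt each letter:
  M(12) + S(18) = (12+18) mod 26 = 4 = E
  I(8) + T(19) = (8+19) mod 26 = 1 = B
  R(17) + W(22) = (17+22) mod 26 = 13 = N
  R(17) + F(5) = (17+5) mod 26 = 22 = W
  O(14) + S(18) = (14+18) mod 26 = 6 = G
  R(17) + T(19) = (17+19) mod 26 = 10 = K
Ciphertext: EBNWGK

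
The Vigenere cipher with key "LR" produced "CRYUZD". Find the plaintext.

Step 1: Extend key: LRLRLR
Step 2: Decrypt each letter (c - k) mod 26:
  C(2) - L(11) = (2-11) mod 26 = 17 = R
  R(17) - R(17) = (17-17) mod 26 = 0 = A
  Y(24) - L(11) = (24-11) mod 26 = 13 = N
  U(20) - R(17) = (20-17) mod 26 = 3 = D
  Z(25) - L(11) = (25-11) mod 26 = 14 = O
  D(3) - R(17) = (3-17) mod 26 = 12 = M
Plaintext: RANDOM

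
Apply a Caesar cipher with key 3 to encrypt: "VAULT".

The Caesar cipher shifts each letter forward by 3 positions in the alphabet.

Step 1: For each letter, shift forward by 3 positions (mod 26).
  V (position 21) -> position (21+3) mod 26 = 24 -> Y
  A (position 0) -> position (0+3) mod 26 = 3 -> D
  U (position 20) -> position (20+3) mod 26 = 23 -> X
  L (position 11) -> position (11+3) mod 26 = 14 -> O
  T (position 19) -> position (19+3) mod 26 = 22 -> W
Result: YDXOW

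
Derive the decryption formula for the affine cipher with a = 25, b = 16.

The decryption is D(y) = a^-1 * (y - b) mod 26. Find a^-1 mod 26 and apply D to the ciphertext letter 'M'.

Step 1: Find a^-1, the modular inverse of 25 mod 26.
Step 2: We need 25 * a^-1 = 1 (mod 26).
Step 3: 25 * 25 = 625 = 24 * 26 + 1, so a^-1 = 25.
Step 4: D(y) = 25(y - 16) mod 26.
Step 5: Apply to 'M' (y = 12): D(12) = 25 * (12 - 16) mod 26 = 25 * -4 mod 26 = 4 -> 'E'.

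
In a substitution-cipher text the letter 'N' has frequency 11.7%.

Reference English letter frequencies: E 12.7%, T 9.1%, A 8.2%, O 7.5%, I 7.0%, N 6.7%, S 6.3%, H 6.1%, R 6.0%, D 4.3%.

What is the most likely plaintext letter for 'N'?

Step 1: The observed frequency is 11.7%.
Step 2: Compare with English frequencies:
  E: 12.7% (difference: 1.0%) <-- closest
  T: 9.1% (difference: 2.6%)
  A: 8.2% (difference: 3.5%)
  O: 7.5% (difference: 4.2%)
  I: 7.0% (difference: 4.7%)
  N: 6.7% (difference: 5.0%)
  S: 6.3% (difference: 5.4%)
  H: 6.1% (difference: 5.6%)
  R: 6.0% (difference: 5.7%)
  D: 4.3% (difference: 7.4%)
Step 3: 'N' most likely represents 'E' (frequency 12.7%).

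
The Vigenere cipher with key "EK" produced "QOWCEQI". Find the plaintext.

Step 1: Extend key: EKEKEKE
Step 2: Decrypt each letter (c - k) mod 26:
  Q(16) - E(4) = (16-4) mod 26 = 12 = M
  O(14) - K(10) = (14-10) mod 26 = 4 = E
  W(22) - E(4) = (22-4) mod 26 = 18 = S
  C(2) - K(10) = (2-10) mod 26 = 18 = S
  E(4) - E(4) = (4-4) mod 26 = 0 = A
  Q(16) - K(10) = (16-10) mod 26 = 6 = G
  I(8) - E(4) = (8-4) mod 26 = 4 = E
Plaintext: MESSAGE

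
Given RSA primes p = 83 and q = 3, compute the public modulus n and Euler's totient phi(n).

Step 1: n = p * q = 83 * 3 = 249.
Step 2: phi(n) = (p-1)(q-1) = 82 * 2 = 164.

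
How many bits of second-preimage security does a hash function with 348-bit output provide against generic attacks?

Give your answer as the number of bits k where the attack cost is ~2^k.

Step 1: The hash has a 348-bit output.
Step 2: Second-preimage resistance means: given a specific input x, it should be infeasible to find a different y with h(y) = h(x).
With a 348-bit output, a generic search for a second preimage costs about 2^348 evaluations (each trial matches the fixed target with probability 2^-348).
Step 3: Security level = 348 bits.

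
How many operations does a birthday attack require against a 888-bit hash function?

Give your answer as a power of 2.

Step 1: The birthday paradox gives collision probability ~50% after sqrt(2^n) = 2^(n/2) hashes.
Step 2: For 888-bit output: 2^(888/2) = 2^444.
Step 3: Approximately 2^444 hash computations needed.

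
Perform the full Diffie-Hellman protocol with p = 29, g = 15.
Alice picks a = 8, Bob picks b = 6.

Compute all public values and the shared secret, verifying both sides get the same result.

Step 1: A = g^a mod p = 15^8 mod 29 = 23.
Step 2: B = g^b mod p = 15^6 mod 29 = 5.
Step 3: Alice computes s = B^a mod p = 5^8 mod 29 = 24.
Step 4: Bob computes s = A^b mod p = 23^6 mod 29 = 24.
Both sides agree: shared secret = 24.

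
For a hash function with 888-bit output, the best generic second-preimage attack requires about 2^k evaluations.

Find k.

Step 1: The hash has a 888-bit output.
Step 2: Second-preimage resistance means: given a specific input x, it should be infeasible to find a different y with h(y) = h(x).
With a 888-bit output, a generic search for a second preimage costs about 2^888 evaluations (each trial matches the fixed target with probability 2^-888).
Step 3: Security level = 888 bits.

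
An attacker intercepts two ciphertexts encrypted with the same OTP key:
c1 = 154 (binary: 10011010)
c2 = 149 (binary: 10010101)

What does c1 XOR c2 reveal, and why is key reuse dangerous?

Step 1: c1 XOR c2 = (m1 XOR k) XOR (m2 XOR k).
Step 2: By XOR associativity/commutativity: = m1 XOR m2 XOR k XOR k = m1 XOR m2.
Step 3: 10011010 XOR 10010101 = 00001111 = 15.
Step 4: The key cancels out! An attacker learns m1 XOR m2 = 15, revealing the relationship between plaintexts.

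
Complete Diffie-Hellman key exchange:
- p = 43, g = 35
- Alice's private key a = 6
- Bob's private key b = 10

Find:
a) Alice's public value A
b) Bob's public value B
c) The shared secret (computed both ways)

Step 1: A = g^a mod p = 35^6 mod 43 = 16.
Step 2: B = g^b mod p = 35^10 mod 43 = 4.
Step 3: Alice computes s = B^a mod p = 4^6 mod 43 = 11.
Step 4: Bob computes s = A^b mod p = 16^10 mod 43 = 11.
Both sides agree: shared secret = 11.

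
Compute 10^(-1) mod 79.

Step 1: We need x such that 10 * x = 1 (mod 79).
Step 2: Using the extended Euclidean algorithm or trial:
  10 * 8 = 80 = 1 * 79 + 1.
Step 3: Since 80 mod 79 = 1, the inverse is x = 8.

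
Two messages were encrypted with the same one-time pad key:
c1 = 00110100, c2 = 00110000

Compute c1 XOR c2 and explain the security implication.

Step 1: c1 XOR c2 = (m1 XOR k) XOR (m2 XOR k).
Step 2: By XOR associativity/commutativity: = m1 XOR m2 XOR k XOR k = m1 XOR m2.
Step 3: 00110100 XOR 00110000 = 00000100 = 4.
Step 4: The key cancels out! An attacker learns m1 XOR m2 = 4, revealing the relationship between plaintexts.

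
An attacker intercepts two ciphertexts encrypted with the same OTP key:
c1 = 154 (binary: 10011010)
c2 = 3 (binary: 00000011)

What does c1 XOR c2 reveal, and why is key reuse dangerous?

Step 1: c1 XOR c2 = (m1 XOR k) XOR (m2 XOR k).
Step 2: By XOR associativity/commutativity: = m1 XOR m2 XOR k XOR k = m1 XOR m2.
Step 3: 10011010 XOR 00000011 = 10011001 = 153.
Step 4: The key cancels out! An attacker learns m1 XOR m2 = 153, revealing the relationship between plaintexts.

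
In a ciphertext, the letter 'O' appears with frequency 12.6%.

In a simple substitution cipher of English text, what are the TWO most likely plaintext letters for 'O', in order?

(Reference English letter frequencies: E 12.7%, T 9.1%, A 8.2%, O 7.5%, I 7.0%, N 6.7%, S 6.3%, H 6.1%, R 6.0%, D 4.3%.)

Step 1: Observed frequency of 'O' is 12.6%.
Step 2: Compute distances to each reference frequency and sort:
  E (12.7%): difference = 0.1% <-- BEST
  T (9.1%): difference = 3.5% <-- RUNNER-UP
  A (8.2%): difference = 4.4%
  O (7.5%): difference = 5.1%
  I (7.0%): difference = 5.6%
Step 3: Most likely is 'E' (12.7%, diff 0.1%); second most likely is 'T' (9.1%, diff 3.5%).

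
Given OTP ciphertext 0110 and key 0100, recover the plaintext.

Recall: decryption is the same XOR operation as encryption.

Step 1: XOR ciphertext with key:
  Ciphertext: 0110
  Key:        0100
  XOR:        0010
Step 2: Plaintext = 0010 = 2 in decimal.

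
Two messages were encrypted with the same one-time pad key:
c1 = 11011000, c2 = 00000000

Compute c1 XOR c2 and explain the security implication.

Step 1: c1 XOR c2 = (m1 XOR k) XOR (m2 XOR k).
Step 2: By XOR associativity/commutativity: = m1 XOR m2 XOR k XOR k = m1 XOR m2.
Step 3: 11011000 XOR 00000000 = 11011000 = 216.
Step 4: The key cancels out! An attacker learns m1 XOR m2 = 216, revealing the relationship between plaintexts.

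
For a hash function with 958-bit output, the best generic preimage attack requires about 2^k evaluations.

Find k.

Step 1: The hash has a 958-bit output.
Step 2: Preimage resistance means: given a digest h(x), it should be infeasible to find any input that hashes to it.
With a 958-bit output there are 2^958 possible digests, so a generic brute-force preimage search costs about 2^958 evaluations.
Step 3: Security level = 958 bits.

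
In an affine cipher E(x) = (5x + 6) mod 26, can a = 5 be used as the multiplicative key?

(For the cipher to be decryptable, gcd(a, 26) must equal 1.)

Step 1: Compute gcd(5, 26).
Step 2: gcd(5, 26) = 1.
Since gcd = 1, 5 is coprime with 26, so it is a valid key.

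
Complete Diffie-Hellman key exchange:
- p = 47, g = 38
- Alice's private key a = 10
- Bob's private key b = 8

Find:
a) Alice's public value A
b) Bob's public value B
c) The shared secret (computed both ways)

Step 1: A = g^a mod p = 38^10 mod 47 = 7.
Step 2: B = g^b mod p = 38^8 mod 47 = 32.
Step 3: Alice computes s = B^a mod p = 32^10 mod 47 = 16.
Step 4: Bob computes s = A^b mod p = 7^8 mod 47 = 16.
Both sides agree: shared secret = 16.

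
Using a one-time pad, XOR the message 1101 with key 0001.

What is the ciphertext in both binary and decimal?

Step 1: Write out the XOR operation bit by bit:
  Message: 1101
  Key:     0001
  XOR:     1100
Step 2: Convert to decimal: 1100 = 12.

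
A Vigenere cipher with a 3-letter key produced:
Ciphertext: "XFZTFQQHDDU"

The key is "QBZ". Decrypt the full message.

Step 1: Key 'QBZ' has length 3. Extended key: QBZQBZQBZQB
Step 2: Decrypt each position:
  X(23) - Q(16) = 7 = H
  F(5) - B(1) = 4 = E
  Z(25) - Z(25) = 0 = A
  T(19) - Q(16) = 3 = D
  F(5) - B(1) = 4 = E
  Q(16) - Z(25) = 17 = R
  Q(16) - Q(16) = 0 = A
  H(7) - B(1) = 6 = G
  D(3) - Z(25) = 4 = E
  D(3) - Q(16) = 13 = N
  U(20) - B(1) = 19 = T
Plaintext: HEADERAGENT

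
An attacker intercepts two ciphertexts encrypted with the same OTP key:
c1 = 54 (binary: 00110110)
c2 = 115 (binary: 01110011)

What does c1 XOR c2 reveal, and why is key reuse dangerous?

Step 1: c1 XOR c2 = (m1 XOR k) XOR (m2 XOR k).
Step 2: By XOR associativity/commutativity: = m1 XOR m2 XOR k XOR k = m1 XOR m2.
Step 3: 00110110 XOR 01110011 = 01000101 = 69.
Step 4: The key cancels out! An attacker learns m1 XOR m2 = 69, revealing the relationship between plaintexts.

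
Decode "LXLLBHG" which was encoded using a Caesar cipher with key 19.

Step 1: Reverse the shift by subtracting 19 from each letter position.
  L (position 11) -> position (11-19) mod 26 = 18 -> S
  X (position 23) -> position (23-19) mod 26 = 4 -> E
  L (position 11) -> position (11-19) mod 26 = 18 -> S
  L (position 11) -> position (11-19) mod 26 = 18 -> S
  B (position 1) -> position (1-19) mod 26 = 8 -> I
  H (position 7) -> position (7-19) mod 26 = 14 -> O
  G (position 6) -> position (6-19) mod 26 = 13 -> N
Decrypted message: SESSION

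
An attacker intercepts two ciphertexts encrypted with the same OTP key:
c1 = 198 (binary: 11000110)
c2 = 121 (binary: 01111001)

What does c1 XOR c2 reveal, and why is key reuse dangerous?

Step 1: c1 XOR c2 = (m1 XOR k) XOR (m2 XOR k).
Step 2: By XOR associativity/commutativity: = m1 XOR m2 XOR k XOR k = m1 XOR m2.
Step 3: 11000110 XOR 01111001 = 10111111 = 191.
Step 4: The key cancels out! An attacker learns m1 XOR m2 = 191, revealing the relationship between plaintexts.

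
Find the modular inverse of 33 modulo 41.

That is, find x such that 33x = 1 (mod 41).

Step 1: We need x such that 33 * x = 1 (mod 41).
Step 2: Using the extended Euclidean algorithm or trial:
  33 * 5 = 165 = 4 * 41 + 1.
Step 3: Since 165 mod 41 = 1, the inverse is x = 5.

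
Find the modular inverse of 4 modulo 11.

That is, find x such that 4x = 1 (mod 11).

Step 1: We need x such that 4 * x = 1 (mod 11).
Step 2: Using the extended Euclidean algorithm or trial:
  4 * 3 = 12 = 1 * 11 + 1.
Step 3: Since 12 mod 11 = 1, the inverse is x = 3.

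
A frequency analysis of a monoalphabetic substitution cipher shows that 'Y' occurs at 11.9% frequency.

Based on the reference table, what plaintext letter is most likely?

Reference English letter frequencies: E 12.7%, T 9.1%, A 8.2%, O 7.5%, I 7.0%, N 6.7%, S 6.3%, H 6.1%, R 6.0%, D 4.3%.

Step 1: The observed frequency is 11.9%.
Step 2: Compare with English frequencies:
  E: 12.7% (difference: 0.8%) <-- closest
  T: 9.1% (difference: 2.8%)
  A: 8.2% (difference: 3.7%)
  O: 7.5% (difference: 4.4%)
  I: 7.0% (difference: 4.9%)
  N: 6.7% (difference: 5.2%)
  S: 6.3% (difference: 5.6%)
  H: 6.1% (difference: 5.8%)
  R: 6.0% (difference: 5.9%)
  D: 4.3% (difference: 7.6%)
Step 3: 'Y' most likely represents 'E' (frequency 12.7%).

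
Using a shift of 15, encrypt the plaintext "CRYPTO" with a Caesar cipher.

Step 1: For each letter, shift forward by 15 positions (mod 26).
  C (position 2) -> position (2+15) mod 26 = 17 -> R
  R (position 17) -> position (17+15) mod 26 = 6 -> G
  Y (position 24) -> position (24+15) mod 26 = 13 -> N
  P (position 15) -> position (15+15) mod 26 = 4 -> E
  T (position 19) -> position (19+15) mod 26 = 8 -> I
  O (position 14) -> position (14+15) mod 26 = 3 -> D
Result: RGNEID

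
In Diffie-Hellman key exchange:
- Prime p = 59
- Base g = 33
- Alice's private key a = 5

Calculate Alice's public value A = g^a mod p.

Step 1: A = g^a mod p = 33^5 mod 59.
  33^1 mod 59 = 33
  33^2 mod 59 = (33 * 33) mod 59 = 27
  33^3 mod 59 = (27 * 33) mod 59 = 6
  33^4 mod 59 = (6 * 33) mod 59 = 21
  33^5 mod 59 = (21 * 33) mod 59 = 44
Result: A = 44.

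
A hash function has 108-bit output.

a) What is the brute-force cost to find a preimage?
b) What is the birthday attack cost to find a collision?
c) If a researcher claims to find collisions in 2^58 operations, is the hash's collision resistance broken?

Step 1: Preimage resistance requires brute-force of 2^108 operations.
Step 2: Collision resistance (birthday bound) = 2^(108/2) = 2^54.
Step 3: The claimed attack costs 2^58 operations.
Step 4: Since 2^58 >= 2^54, the claimed attack is no faster than the generic birthday attack, so this does not break collision resistance.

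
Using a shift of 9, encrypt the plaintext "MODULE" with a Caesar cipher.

Step 1: For each letter, shift forward by 9 positions (mod 26).
  M (position 12) -> position (12+9) mod 26 = 21 -> V
  O (position 14) -> position (14+9) mod 26 = 23 -> X
  D (position 3) -> position (3+9) mod 26 = 12 -> M
  U (position 20) -> position (20+9) mod 26 = 3 -> D
  L (position 11) -> position (11+9) mod 26 = 20 -> U
  E (position 4) -> position (4+9) mod 26 = 13 -> N
Result: VXMDUN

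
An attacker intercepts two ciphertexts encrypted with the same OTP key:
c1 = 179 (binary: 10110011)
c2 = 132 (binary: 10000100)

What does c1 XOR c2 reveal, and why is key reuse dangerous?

Step 1: c1 XOR c2 = (m1 XOR k) XOR (m2 XOR k).
Step 2: By XOR associativity/commutativity: = m1 XOR m2 XOR k XOR k = m1 XOR m2.
Step 3: 10110011 XOR 10000100 = 00110111 = 55.
Step 4: The key cancels out! An attacker learns m1 XOR m2 = 55, revealing the relationship between plaintexts.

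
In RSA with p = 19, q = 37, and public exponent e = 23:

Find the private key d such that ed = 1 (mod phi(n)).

Step 1: n = 19 * 37 = 703.
Step 2: phi(n) = 18 * 36 = 648.
Step 3: Find d such that 23 * d = 1 (mod 648).
Step 4: d = 23^(-1) mod 648 = 479.
Verification: 23 * 479 = 11017 = 17 * 648 + 1.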